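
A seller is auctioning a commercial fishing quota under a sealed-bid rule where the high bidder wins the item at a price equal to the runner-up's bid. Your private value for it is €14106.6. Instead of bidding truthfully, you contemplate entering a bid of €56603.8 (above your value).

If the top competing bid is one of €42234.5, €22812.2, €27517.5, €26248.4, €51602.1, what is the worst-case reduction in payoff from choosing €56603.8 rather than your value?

€42234.5: truthful gives €0, deviation gives −€28127.9 → loss €28127.9.
€22812.2: truthful gives €0, deviation gives −€8705.6 → loss €8705.6.
€27517.5: truthful gives €0, deviation gives −€13410.9 → loss €13410.9.
€26248.4: truthful gives €0, deviation gives −€12141.8 → loss €12141.8.
€51602.1: truthful gives €0, deviation gives −€37495.5 → loss €37495.5.
Maximum loss: €37495.5.

€37495.5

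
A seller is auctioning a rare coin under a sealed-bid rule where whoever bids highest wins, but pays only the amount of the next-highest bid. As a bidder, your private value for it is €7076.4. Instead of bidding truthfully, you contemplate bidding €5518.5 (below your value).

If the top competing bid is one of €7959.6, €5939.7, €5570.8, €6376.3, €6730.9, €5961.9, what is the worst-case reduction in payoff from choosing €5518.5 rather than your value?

€1505.6

€7959.6: same outcome either way → loss €0.
€5939.7: truthful gives €1136.7, deviation gives €0 → loss €1136.7.
€5570.8: truthful gives €1505.6, deviation gives €0 → loss €1505.6.
€6376.3: truthful gives €700.1, deviation gives €0 → loss €700.1.
€6730.9: truthful gives €345.5, deviation gives €0 → loss €345.5.
€5961.9: truthful gives €1114.5, deviation gives €0 → loss €1114.5.
Maximum loss: €1505.6.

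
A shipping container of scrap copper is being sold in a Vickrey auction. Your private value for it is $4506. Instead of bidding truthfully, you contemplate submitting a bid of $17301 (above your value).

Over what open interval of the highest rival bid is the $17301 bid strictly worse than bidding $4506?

If the competing bid is below $4506, both bids win at the same price — no difference.
If it is above $17301, both bids lose — no difference.
If it lies strictly between $4506 and $17301, bidding your value loses (payoff 0) while bidding $17301 wins at a price above your value (payoff negative).
So the deviation strictly hurts on the open interval ($4506, $17301).

($4506, $17301)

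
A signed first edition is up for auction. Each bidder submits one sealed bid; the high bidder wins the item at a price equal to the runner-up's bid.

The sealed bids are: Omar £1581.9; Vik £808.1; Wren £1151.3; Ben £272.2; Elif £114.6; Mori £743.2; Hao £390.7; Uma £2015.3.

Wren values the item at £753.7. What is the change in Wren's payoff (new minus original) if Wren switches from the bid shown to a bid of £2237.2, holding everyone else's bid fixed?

The highest bid among the other bidders is £2015.3; Wren's bid doesn't change that.
Original bid £1151.3: Wren is not highest (top rival bid is £2015.3); payoff £0.
Alternative bid £2237.2: Wren is highest, pays the top rival bid £2015.3; payoff £753.7 − £2015.3 = −£1261.6.
Change in payoff = −£1261.6 − (£0) = −£1261.6.

−£1261.6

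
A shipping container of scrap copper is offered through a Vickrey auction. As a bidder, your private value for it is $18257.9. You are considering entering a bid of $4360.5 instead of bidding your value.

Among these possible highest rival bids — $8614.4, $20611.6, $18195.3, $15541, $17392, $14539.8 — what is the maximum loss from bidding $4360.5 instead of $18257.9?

$8614.4: truthful gives $9643.5, deviation gives $0 → loss $9643.5.
$20611.6: same outcome either way → loss $0.
$18195.3: truthful gives $62.6, deviation gives $0 → loss $62.6.
$15541: truthful gives $2716.9, deviation gives $0 → loss $2716.9.
$17392: truthful gives $865.9, deviation gives $0 → loss $865.9.
$14539.8: truthful gives $3718.1, deviation gives $0 → loss $3718.1.
Maximum loss: $9643.5.

$9643.5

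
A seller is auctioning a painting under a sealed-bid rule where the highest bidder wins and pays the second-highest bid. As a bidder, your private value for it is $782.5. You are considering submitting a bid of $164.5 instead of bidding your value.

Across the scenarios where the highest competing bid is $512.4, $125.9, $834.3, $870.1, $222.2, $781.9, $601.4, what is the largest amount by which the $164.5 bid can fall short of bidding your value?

$560.3

$512.4: truthful gives $270.1, deviation gives $0 → loss $270.1.
$125.9: same outcome either way → loss $0.
$834.3: same outcome either way → loss $0.
$870.1: same outcome either way → loss $0.
$222.2: truthful gives $560.3, deviation gives $0 → loss $560.3.
$781.9: truthful gives $0.6, deviation gives $0 → loss $0.6.
$601.4: truthful gives $181.1, deviation gives $0 → loss $181.1.
Maximum loss: $560.3.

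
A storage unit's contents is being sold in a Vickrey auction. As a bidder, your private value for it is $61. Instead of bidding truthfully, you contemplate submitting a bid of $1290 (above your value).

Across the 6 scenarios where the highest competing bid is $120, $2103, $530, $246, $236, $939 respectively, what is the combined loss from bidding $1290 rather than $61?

The deviation costs you only when the competing bid falls strictly between $61 and $1290; elsewhere both bids give the same outcome.
$120: truthful payoff $0, deviation payoff −$59 → loss $59.
$2103: outcomes coincide → loss $0.
$530: truthful payoff $0, deviation payoff −$469 → loss $469.
$246: truthful payoff $0, deviation payoff −$185 → loss $185.
$236: truthful payoff $0, deviation payoff −$175 → loss $175.
$939: truthful payoff $0, deviation payoff −$878 → loss $878.
Total loss = $59 + $469 + $185 + $175 + $878 = $1766.
Truthful bidding weakly dominates here: raising your bid can only win items priced above your value, and lowering it can only forfeit items priced below.

$1766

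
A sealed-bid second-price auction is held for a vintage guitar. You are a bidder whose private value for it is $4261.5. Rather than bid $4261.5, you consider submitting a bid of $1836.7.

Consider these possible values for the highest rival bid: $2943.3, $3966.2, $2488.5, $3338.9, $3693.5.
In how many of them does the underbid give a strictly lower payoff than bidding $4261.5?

The deviation hurts exactly when the highest competing bid lies strictly between $1836.7 and $4261.5 — underbidding then forfeits a profitable win.
$2943.3: inside the interval → strictly worse (loss $1318.2).
$3966.2: inside the interval → strictly worse (loss $295.3).
$2488.5: inside the interval → strictly worse (loss $1773).
$3338.9: inside the interval → strictly worse (loss $922.6).
$3693.5: inside the interval → strictly worse (loss $568).
Count: 5.

5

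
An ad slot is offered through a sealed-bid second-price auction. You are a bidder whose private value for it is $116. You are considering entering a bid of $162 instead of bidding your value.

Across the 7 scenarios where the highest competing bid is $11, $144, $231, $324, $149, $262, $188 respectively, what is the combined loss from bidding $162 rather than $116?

The deviation costs you only when the competing bid falls strictly between $116 and $162; elsewhere both bids give the same outcome.
$11: outcomes coincide → loss $0.
$144: truthful payoff $0, deviation payoff −$28 → loss $28.
$231: outcomes coincide → loss $0.
$324: outcomes coincide → loss $0.
$149: truthful payoff $0, deviation payoff −$33 → loss $33.
$262: outcomes coincide → loss $0.
$188: outcomes coincide → loss $0.
Total loss = $28 + $33 = $61.

$61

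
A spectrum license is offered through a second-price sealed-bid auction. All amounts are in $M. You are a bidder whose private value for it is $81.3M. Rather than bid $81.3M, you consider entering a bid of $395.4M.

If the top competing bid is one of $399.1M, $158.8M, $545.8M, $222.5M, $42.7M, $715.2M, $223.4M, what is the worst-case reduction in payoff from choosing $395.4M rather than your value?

$399.1M: same outcome either way → loss $0M.
$158.8M: truthful gives $0M, deviation gives −$77.5M → loss $77.5M.
$545.8M: same outcome either way → loss $0M.
$222.5M: truthful gives $0M, deviation gives −$141.2M → loss $141.2M.
$42.7M: same outcome either way → loss $0M.
$715.2M: same outcome either way → loss $0M.
$223.4M: truthful gives $0M, deviation gives −$142.1M → loss $142.1M.
Maximum loss: $142.1M.

$142.1M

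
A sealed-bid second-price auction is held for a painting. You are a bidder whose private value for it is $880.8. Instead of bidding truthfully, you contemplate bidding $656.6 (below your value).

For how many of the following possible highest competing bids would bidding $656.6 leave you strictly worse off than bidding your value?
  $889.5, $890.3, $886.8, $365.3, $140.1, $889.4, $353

The deviation hurts exactly when the highest competing bid lies strictly between $656.6 and $880.8 — underbidding then forfeits a profitable win.
$889.5: above both → same outcome either way.
$890.3: above both → same outcome either way.
$886.8: above both → same outcome either way.
$365.3: below both → same outcome either way.
$140.1: below both → same outcome either way.
$889.4: above both → same outcome either way.
$353: below both → same outcome either way.
Count: 0.

0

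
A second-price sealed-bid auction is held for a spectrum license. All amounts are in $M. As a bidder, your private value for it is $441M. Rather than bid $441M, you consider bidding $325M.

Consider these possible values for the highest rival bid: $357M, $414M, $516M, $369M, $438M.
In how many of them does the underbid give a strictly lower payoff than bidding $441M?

4

The deviation hurts exactly when the highest competing bid lies strictly between $325M and $441M — underbidding then forfeits a profitable win.
$357M: inside the interval → strictly worse (loss $84M).
$414M: inside the interval → strictly worse (loss $27M).
$516M: above both → same outcome either way.
$369M: inside the interval → strictly worse (loss $72M).
$438M: inside the interval → strictly worse (loss $3M).
Count: 4.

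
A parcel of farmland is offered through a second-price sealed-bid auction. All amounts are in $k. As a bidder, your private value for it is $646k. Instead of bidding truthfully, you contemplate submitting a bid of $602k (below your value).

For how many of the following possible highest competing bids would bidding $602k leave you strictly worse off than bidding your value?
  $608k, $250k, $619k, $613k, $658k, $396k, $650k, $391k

3

The deviation hurts exactly when the highest competing bid lies strictly between $602k and $646k — underbidding then forfeits a profitable win.
$608k: inside the interval → strictly worse (loss $38k).
$250k: below both → same outcome either way.
$619k: inside the interval → strictly worse (loss $27k).
$613k: inside the interval → strictly worse (loss $33k).
$658k: above both → same outcome either way.
$396k: below both → same outcome either way.
$650k: above both → same outcome either way.
$391k: below both → same outcome either way.
Count: 3.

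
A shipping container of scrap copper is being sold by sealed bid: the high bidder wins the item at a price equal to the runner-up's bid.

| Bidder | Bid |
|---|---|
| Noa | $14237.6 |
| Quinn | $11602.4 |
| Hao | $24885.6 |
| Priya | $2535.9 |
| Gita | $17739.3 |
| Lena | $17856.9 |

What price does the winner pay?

Highest bid: Hao at $24885.6, so Hao wins.
Second-highest bid: Lena at $17856.9 — that is the price the winner pays.

$17856.9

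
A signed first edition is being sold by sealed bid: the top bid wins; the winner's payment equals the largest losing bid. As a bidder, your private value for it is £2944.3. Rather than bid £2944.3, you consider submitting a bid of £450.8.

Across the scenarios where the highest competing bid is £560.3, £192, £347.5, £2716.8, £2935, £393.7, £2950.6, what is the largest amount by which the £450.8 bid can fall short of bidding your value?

£560.3: truthful gives £2384, deviation gives £0 → loss £2384.
£192: same outcome either way → loss £0.
£347.5: same outcome either way → loss £0.
£2716.8: truthful gives £227.5, deviation gives £0 → loss £227.5.
£2935: truthful gives £9.3, deviation gives £0 → loss £9.3.
£393.7: same outcome either way → loss £0.
£2950.6: same outcome either way → loss £0.
Maximum loss: £2384.

£2384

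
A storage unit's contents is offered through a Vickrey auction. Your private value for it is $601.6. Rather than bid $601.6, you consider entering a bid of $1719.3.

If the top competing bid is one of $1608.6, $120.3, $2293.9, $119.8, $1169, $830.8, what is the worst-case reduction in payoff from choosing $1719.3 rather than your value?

$1608.6: truthful gives $0, deviation gives −$1007 → loss $1007.
$120.3: same outcome either way → loss $0.
$2293.9: same outcome either way → loss $0.
$119.8: same outcome either way → loss $0.
$1169: truthful gives $0, deviation gives −$567.4 → loss $567.4.
$830.8: truthful gives $0, deviation gives −$229.2 → loss $229.2.
Maximum loss: $1007.

$1007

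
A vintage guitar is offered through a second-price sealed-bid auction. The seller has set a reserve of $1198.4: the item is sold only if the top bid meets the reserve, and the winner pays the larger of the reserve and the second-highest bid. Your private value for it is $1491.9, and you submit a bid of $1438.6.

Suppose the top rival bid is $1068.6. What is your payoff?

$293.5

Your bid $1438.6 is the highest and exceeds the reserve.
Price = max(second-highest bid, reserve) = max($1068.6, $1198.4) = $1198.4.
Payoff = $1491.9 − $1198.4 = $293.5.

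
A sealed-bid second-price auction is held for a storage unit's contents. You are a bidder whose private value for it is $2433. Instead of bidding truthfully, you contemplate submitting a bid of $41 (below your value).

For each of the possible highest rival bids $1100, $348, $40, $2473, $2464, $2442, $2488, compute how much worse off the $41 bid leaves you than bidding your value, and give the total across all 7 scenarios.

$3418

The deviation costs you only when the competing bid falls strictly between $41 and $2433; elsewhere both bids give the same outcome.
$1100: truthful payoff $1333, deviation payoff $0 → loss $1333.
$348: truthful payoff $2085, deviation payoff $0 → loss $2085.
$40: outcomes coincide → loss $0.
$2473: outcomes coincide → loss $0.
$2464: outcomes coincide → loss $0.
$2442: outcomes coincide → loss $0.
$2488: outcomes coincide → loss $0.
Total loss = $1333 + $2085 = $3418.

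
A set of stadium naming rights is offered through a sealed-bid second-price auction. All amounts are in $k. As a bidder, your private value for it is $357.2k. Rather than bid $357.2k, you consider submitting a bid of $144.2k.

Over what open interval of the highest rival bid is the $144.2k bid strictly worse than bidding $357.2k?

($144.2k, $357.2k)

If the competing bid is below $144.2k, both bids win at the same price — no difference.
If it is above $357.2k, both bids lose — no difference.
If it lies strictly between $144.2k and $357.2k, bidding your value wins at a price below your value (positive payoff) while bidding $144.2k loses (payoff 0).
So the deviation strictly hurts on the open interval ($144.2k, $357.2k).
In a second-price auction your bid sets only whether you win, not what you pay, so bidding your true value is weakly dominant.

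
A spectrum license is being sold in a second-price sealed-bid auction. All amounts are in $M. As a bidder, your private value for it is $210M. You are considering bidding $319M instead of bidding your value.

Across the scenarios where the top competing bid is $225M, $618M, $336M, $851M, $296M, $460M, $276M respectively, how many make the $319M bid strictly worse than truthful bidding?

3

The deviation hurts exactly when the highest competing bid lies strictly between $210M and $319M — overbidding then wins at a price above your value.
$225M: inside the interval → strictly worse (loss $15M).
$618M: above both → same outcome either way.
$336M: above both → same outcome either way.
$851M: above both → same outcome either way.
$296M: inside the interval → strictly worse (loss $86M).
$460M: above both → same outcome either way.
$276M: inside the interval → strictly worse (loss $66M).
Count: 3.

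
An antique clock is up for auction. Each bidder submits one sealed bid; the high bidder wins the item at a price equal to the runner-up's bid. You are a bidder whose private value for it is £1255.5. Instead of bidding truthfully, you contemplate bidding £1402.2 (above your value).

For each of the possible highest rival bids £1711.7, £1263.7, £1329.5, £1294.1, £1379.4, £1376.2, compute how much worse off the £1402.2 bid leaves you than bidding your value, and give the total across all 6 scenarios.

£365.4

The deviation costs you only when the competing bid falls strictly between £1255.5 and £1402.2; elsewhere both bids give the same outcome.
£1711.7: outcomes coincide → loss £0.
£1263.7: truthful payoff £0, deviation payoff −£8.2 → loss £8.2.
£1329.5: truthful payoff £0, deviation payoff −£74 → loss £74.
£1294.1: truthful payoff £0, deviation payoff −£38.6 → loss £38.6.
£1379.4: truthful payoff £0, deviation payoff −£123.9 → loss £123.9.
£1376.2: truthful payoff £0, deviation payoff −£120.7 → loss £120.7.
Total loss = £8.2 + £74 + £38.6 + £123.9 + £120.7 = £365.4.
Because the price is fixed by the runner-up's bid, deviating from your value can only change a good outcome into a bad one — never the reverse.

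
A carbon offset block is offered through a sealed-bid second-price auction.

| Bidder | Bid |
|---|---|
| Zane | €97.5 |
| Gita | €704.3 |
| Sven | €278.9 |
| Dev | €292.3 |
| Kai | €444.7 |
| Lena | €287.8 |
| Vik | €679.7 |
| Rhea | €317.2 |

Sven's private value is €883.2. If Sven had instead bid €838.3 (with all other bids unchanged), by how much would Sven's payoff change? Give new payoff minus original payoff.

€178.9

The highest bid among the other bidders is €704.3; Sven's bid doesn't change that.
Original bid €278.9: Sven is not highest (top rival bid is €704.3); payoff €0.
Alternative bid €838.3: Sven is highest, pays the top rival bid €704.3; payoff €883.2 − €704.3 = €178.9.
Change in payoff = €178.9 − (€0) = €178.9.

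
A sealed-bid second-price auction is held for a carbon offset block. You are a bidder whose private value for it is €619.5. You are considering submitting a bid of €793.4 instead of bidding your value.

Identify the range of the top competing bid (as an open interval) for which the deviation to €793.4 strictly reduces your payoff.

If the competing bid is below €619.5, both bids win at the same price — no difference.
If it is above €793.4, both bids lose — no difference.
If it lies strictly between €619.5 and €793.4, bidding your value loses (payoff 0) while bidding €793.4 wins at a price above your value (payoff negative).
So the deviation strictly hurts on the open interval (€619.5, €793.4).
In a second-price auction your bid sets only whether you win, not what you pay, so bidding your true value is weakly dominant.

(€619.5, €793.4)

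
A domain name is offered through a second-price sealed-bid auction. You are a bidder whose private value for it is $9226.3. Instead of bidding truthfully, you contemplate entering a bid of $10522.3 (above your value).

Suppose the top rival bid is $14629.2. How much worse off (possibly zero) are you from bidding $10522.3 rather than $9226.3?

$0

Bidding your value $9226.3: you lose (since $9226.3 < $14629.2). Payoff $0.
Bidding $10522.3: you lose. Payoff $0.
Difference = $0 − $0 = $0; both bids lead to the same outcome because the competing bid is above both your value and your alternative bid.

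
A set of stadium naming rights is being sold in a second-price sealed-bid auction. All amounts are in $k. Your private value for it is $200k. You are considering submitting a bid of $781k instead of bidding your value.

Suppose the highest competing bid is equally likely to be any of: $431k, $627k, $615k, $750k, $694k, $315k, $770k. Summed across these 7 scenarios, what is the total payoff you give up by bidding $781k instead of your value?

$2802k

The deviation costs you only when the competing bid falls strictly between $200k and $781k; elsewhere both bids give the same outcome.
$431k: truthful payoff $0k, deviation payoff −$231k → loss $231k.
$627k: truthful payoff $0k, deviation payoff −$427k → loss $427k.
$615k: truthful payoff $0k, deviation payoff −$415k → loss $415k.
$750k: truthful payoff $0k, deviation payoff −$550k → loss $550k.
$694k: truthful payoff $0k, deviation payoff −$494k → loss $494k.
$315k: truthful payoff $0k, deviation payoff −$115k → loss $115k.
$770k: truthful payoff $0k, deviation payoff −$570k → loss $570k.
Total loss = $231k + $427k + $415k + $550k + $494k + $115k + $570k = $2802k.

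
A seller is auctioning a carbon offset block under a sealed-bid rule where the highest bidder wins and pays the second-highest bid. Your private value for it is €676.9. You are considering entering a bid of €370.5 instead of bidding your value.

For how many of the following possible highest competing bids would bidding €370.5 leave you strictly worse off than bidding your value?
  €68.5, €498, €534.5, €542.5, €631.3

The deviation hurts exactly when the highest competing bid lies strictly between €370.5 and €676.9 — underbidding then forfeits a profitable win.
€68.5: below both → same outcome either way.
€498: inside the interval → strictly worse (loss €178.9).
€534.5: inside the interval → strictly worse (loss €142.4).
€542.5: inside the interval → strictly worse (loss €134.4).
€631.3: inside the interval → strictly worse (loss €45.6).
Count: 4.

4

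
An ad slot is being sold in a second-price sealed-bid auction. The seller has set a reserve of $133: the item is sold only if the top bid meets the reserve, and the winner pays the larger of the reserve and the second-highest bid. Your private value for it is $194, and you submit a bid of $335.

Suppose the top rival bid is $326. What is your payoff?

Your bid $335 is the highest and exceeds the reserve.
Price = max(second-highest bid, reserve) = max($326, $133) = $326.
Payoff = $194 − $326 = −$132.

−$132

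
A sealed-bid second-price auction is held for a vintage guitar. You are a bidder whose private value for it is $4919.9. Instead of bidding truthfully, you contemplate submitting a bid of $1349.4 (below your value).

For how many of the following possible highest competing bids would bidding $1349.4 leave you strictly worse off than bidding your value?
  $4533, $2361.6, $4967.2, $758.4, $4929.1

2

The deviation hurts exactly when the highest competing bid lies strictly between $1349.4 and $4919.9 — underbidding then forfeits a profitable win.
$4533: inside the interval → strictly worse (loss $386.9).
$2361.6: inside the interval → strictly worse (loss $2558.3).
$4967.2: above both → same outcome either way.
$758.4: below both → same outcome either way.
$4929.1: above both → same outcome either way.
Count: 2.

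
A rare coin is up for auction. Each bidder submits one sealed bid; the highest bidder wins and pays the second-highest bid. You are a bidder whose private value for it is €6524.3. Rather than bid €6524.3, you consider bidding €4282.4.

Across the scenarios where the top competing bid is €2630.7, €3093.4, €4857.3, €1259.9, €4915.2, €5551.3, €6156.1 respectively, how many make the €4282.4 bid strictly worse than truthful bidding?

The deviation hurts exactly when the highest competing bid lies strictly between €4282.4 and €6524.3 — underbidding then forfeits a profitable win.
€2630.7: below both → same outcome either way.
€3093.4: below both → same outcome either way.
€4857.3: inside the interval → strictly worse (loss €1667).
€1259.9: below both → same outcome either way.
€4915.2: inside the interval → strictly worse (loss €1609.1).
€5551.3: inside the interval → strictly worse (loss €973).
€6156.1: inside the interval → strictly worse (loss €368.2).
Count: 4.

4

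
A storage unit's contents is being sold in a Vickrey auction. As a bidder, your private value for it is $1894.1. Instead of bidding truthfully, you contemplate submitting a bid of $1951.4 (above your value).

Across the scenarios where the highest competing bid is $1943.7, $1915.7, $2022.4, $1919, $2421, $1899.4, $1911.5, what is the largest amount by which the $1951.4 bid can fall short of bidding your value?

$1943.7: truthful gives $0, deviation gives −$49.6 → loss $49.6.
$1915.7: truthful gives $0, deviation gives −$21.6 → loss $21.6.
$2022.4: same outcome either way → loss $0.
$1919: truthful gives $0, deviation gives −$24.9 → loss $24.9.
$2421: same outcome either way → loss $0.
$1899.4: truthful gives $0, deviation gives −$5.3 → loss $5.3.
$1911.5: truthful gives $0, deviation gives −$17.4 → loss $17.4.
Maximum loss: $49.6.

$49.6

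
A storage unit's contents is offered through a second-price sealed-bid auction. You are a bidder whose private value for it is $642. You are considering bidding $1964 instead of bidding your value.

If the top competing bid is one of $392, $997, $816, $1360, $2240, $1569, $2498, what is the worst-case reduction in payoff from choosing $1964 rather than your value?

$392: same outcome either way → loss $0.
$997: truthful gives $0, deviation gives −$355 → loss $355.
$816: truthful gives $0, deviation gives −$174 → loss $174.
$1360: truthful gives $0, deviation gives −$718 → loss $718.
$2240: same outcome either way → loss $0.
$1569: truthful gives $0, deviation gives −$927 → loss $927.
$2498: same outcome either way → loss $0.
Maximum loss: $927.

$927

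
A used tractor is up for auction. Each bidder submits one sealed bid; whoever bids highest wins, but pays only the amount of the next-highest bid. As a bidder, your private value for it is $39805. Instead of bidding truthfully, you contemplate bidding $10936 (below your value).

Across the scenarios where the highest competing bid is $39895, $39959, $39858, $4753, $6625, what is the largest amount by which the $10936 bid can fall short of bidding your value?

$0

$39895: same outcome either way → loss $0.
$39959: same outcome either way → loss $0.
$39858: same outcome either way → loss $0.
$4753: same outcome either way → loss $0.
$6625: same outcome either way → loss $0.
Maximum loss: $0.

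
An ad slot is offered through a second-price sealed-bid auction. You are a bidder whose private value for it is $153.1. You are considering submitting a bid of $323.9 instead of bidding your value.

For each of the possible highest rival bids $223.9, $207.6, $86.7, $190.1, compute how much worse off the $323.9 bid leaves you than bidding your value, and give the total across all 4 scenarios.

$162.3

The deviation costs you only when the competing bid falls strictly between $153.1 and $323.9; elsewhere both bids give the same outcome.
$223.9: truthful payoff $0, deviation payoff −$70.8 → loss $70.8.
$207.6: truthful payoff $0, deviation payoff −$54.5 → loss $54.5.
$86.7: outcomes coincide → loss $0.
$190.1: truthful payoff $0, deviation payoff −$37 → loss $37.
Total loss = $70.8 + $54.5 + $37 = $162.3.
Truthful bidding weakly dominates here: raising your bid can only win items priced above your value, and lowering it can only forfeit items priced below.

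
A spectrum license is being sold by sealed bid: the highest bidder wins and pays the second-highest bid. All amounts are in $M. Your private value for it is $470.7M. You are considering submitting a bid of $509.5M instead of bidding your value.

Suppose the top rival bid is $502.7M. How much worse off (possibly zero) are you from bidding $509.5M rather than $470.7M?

$32M

Bidding your value $470.7M: you lose (since $470.7M < $502.7M). Payoff $0M.
Bidding $509.5M: you win and pay $502.7M. Payoff $470.7M − $502.7M = −$32M.
The competing bid $502.7M lies between your value and your inflated bid, so overbidding wins an item priced above your value.
Loss from deviating = $0M − (−$32M) = $32M.
Because the price is fixed by the runner-up's bid, deviating from your value can only change a good outcome into a bad one — never the reverse.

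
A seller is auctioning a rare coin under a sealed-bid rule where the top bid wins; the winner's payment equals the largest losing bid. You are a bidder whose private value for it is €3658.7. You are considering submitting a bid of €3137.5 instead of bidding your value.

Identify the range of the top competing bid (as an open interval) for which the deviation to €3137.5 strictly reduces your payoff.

If the competing bid is below €3137.5, both bids win at the same price — no difference.
If it is above €3658.7, both bids lose — no difference.
If it lies strictly between €3137.5 and €3658.7, bidding your value wins at a price below your value (positive payoff) while bidding €3137.5 loses (payoff 0).
So the deviation strictly hurts on the open interval (€3137.5, €3658.7).
In a second-price auction your bid sets only whether you win, not what you pay, so bidding your true value is weakly dominant.

(€3137.5, €3658.7)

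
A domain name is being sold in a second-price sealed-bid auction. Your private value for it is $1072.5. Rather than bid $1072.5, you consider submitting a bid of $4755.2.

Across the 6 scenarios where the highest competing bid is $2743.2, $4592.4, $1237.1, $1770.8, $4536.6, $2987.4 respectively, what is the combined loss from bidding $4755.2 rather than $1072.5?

The deviation costs you only when the competing bid falls strictly between $1072.5 and $4755.2; elsewhere both bids give the same outcome.
$2743.2: truthful payoff $0, deviation payoff −$1670.7 → loss $1670.7.
$4592.4: truthful payoff $0, deviation payoff −$3519.9 → loss $3519.9.
$1237.1: truthful payoff $0, deviation payoff −$164.6 → loss $164.6.
$1770.8: truthful payoff $0, deviation payoff −$698.3 → loss $698.3.
$4536.6: truthful payoff $0, deviation payoff −$3464.1 → loss $3464.1.
$2987.4: truthful payoff $0, deviation payoff −$1914.9 → loss $1914.9.
Total loss = $1670.7 + $3519.9 + $164.6 + $698.3 + $3464.1 + $1914.9 = $11432.5.

$11432.5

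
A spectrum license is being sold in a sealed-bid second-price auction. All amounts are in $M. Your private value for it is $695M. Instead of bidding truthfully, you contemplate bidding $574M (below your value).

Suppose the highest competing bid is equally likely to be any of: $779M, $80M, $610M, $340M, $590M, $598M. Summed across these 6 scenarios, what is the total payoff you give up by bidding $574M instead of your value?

The deviation costs you only when the competing bid falls strictly between $574M and $695M; elsewhere both bids give the same outcome.
$779M: outcomes coincide → loss $0M.
$80M: outcomes coincide → loss $0M.
$610M: truthful payoff $85M, deviation payoff $0M → loss $85M.
$340M: outcomes coincide → loss $0M.
$590M: truthful payoff $105M, deviation payoff $0M → loss $105M.
$598M: truthful payoff $97M, deviation payoff $0M → loss $97M.
Total loss = $85M + $105M + $97M = $287M.

$287M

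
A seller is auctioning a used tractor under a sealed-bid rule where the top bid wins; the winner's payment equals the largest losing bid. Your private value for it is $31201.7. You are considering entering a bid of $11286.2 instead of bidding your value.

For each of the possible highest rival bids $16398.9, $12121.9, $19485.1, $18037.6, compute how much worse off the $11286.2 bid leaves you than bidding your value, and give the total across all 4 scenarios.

The deviation costs you only when the competing bid falls strictly between $11286.2 and $31201.7; elsewhere both bids give the same outcome.
$16398.9: truthful payoff $14802.8, deviation payoff $0 → loss $14802.8.
$12121.9: truthful payoff $19079.8, deviation payoff $0 → loss $19079.8.
$19485.1: truthful payoff $11716.6, deviation payoff $0 → loss $11716.6.
$18037.6: truthful payoff $13164.1, deviation payoff $0 → loss $13164.1.
Total loss = $14802.8 + $19079.8 + $11716.6 + $13164.1 = $58763.3.
Because the price is fixed by the runner-up's bid, deviating from your value can only change a good outcome into a bad one — never the reverse.

$58763.3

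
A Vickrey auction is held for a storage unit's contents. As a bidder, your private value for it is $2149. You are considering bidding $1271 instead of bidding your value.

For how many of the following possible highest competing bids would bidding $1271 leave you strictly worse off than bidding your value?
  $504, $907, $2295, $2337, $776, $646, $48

The deviation hurts exactly when the highest competing bid lies strictly between $1271 and $2149 — underbidding then forfeits a profitable win.
$504: below both → same outcome either way.
$907: below both → same outcome either way.
$2295: above both → same outcome either way.
$2337: above both → same outcome either way.
$776: below both → same outcome either way.
$646: below both → same outcome either way.
$48: below both → same outcome either way.
Count: 0.

0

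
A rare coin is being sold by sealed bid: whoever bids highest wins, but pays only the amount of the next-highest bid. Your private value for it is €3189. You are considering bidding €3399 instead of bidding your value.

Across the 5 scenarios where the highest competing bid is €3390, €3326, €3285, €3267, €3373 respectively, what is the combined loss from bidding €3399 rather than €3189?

€696

The deviation costs you only when the competing bid falls strictly between €3189 and €3399; elsewhere both bids give the same outcome.
€3390: truthful payoff €0, deviation payoff −€201 → loss €201.
€3326: truthful payoff €0, deviation payoff −€137 → loss €137.
€3285: truthful payoff €0, deviation payoff −€96 → loss €96.
€3267: truthful payoff €0, deviation payoff −€78 → loss €78.
€3373: truthful payoff €0, deviation payoff −€184 → loss €184.
Total loss = €201 + €137 + €96 + €78 + €184 = €696.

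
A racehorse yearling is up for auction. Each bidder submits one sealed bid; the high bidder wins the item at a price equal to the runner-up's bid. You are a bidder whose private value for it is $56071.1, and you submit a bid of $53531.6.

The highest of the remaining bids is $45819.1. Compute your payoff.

Your bid $53531.6 exceeds the highest competing bid $45819.1, so you win.
In a second-price auction the winner pays the second-highest bid, $45819.1.
Payoff = value − price = $56071.1 − $45819.1 = $10252.

$10252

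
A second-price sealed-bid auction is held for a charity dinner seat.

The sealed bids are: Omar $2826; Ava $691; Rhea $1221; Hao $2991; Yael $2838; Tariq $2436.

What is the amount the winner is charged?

Highest bid: Hao at $2991, so Hao wins.
Second-highest bid: Yael at $2838 — that is the price the winner pays.

$2838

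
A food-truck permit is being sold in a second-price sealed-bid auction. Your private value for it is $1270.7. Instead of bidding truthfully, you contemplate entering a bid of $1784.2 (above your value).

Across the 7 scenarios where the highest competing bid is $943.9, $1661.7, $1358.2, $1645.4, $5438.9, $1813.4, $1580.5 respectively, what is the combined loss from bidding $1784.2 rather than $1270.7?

$1163

The deviation costs you only when the competing bid falls strictly between $1270.7 and $1784.2; elsewhere both bids give the same outcome.
$943.9: outcomes coincide → loss $0.
$1661.7: truthful payoff $0, deviation payoff −$391 → loss $391.
$1358.2: truthful payoff $0, deviation payoff −$87.5 → loss $87.5.
$1645.4: truthful payoff $0, deviation payoff −$374.7 → loss $374.7.
$5438.9: outcomes coincide → loss $0.
$1813.4: outcomes coincide → loss $0.
$1580.5: truthful payoff $0, deviation payoff −$309.8 → loss $309.8.
Total loss = $391 + $87.5 + $374.7 + $309.8 = $1163.
Truthful bidding weakly dominates here: raising your bid can only win items priced above your value, and lowering it can only forfeit items priced below.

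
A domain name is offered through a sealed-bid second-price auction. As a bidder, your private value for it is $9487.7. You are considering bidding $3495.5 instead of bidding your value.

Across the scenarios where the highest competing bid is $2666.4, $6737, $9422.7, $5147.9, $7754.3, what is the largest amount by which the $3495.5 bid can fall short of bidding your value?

$4339.8

$2666.4: same outcome either way → loss $0.
$6737: truthful gives $2750.7, deviation gives $0 → loss $2750.7.
$9422.7: truthful gives $65, deviation gives $0 → loss $65.
$5147.9: truthful gives $4339.8, deviation gives $0 → loss $4339.8.
$7754.3: truthful gives $1733.4, deviation gives $0 → loss $1733.4.
Maximum loss: $4339.8.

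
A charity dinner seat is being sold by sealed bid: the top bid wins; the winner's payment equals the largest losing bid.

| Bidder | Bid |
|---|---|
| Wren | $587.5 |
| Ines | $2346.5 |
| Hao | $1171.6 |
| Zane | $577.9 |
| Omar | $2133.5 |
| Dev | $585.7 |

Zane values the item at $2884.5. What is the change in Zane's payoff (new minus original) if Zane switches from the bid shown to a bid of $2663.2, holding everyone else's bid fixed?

$538

The highest bid among the other bidders is $2346.5; Zane's bid doesn't change that.
Original bid $577.9: Zane is not highest (top rival bid is $2346.5); payoff $0.
Alternative bid $2663.2: Zane is highest, pays the top rival bid $2346.5; payoff $2884.5 − $2346.5 = $538.
Change in payoff = $538 − ($0) = $538.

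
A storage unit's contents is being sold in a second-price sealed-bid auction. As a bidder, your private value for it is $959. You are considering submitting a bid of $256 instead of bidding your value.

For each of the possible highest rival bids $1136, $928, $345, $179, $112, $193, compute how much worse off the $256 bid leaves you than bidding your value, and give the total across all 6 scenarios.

$645

The deviation costs you only when the competing bid falls strictly between $256 and $959; elsewhere both bids give the same outcome.
$1136: outcomes coincide → loss $0.
$928: truthful payoff $31, deviation payoff $0 → loss $31.
$345: truthful payoff $614, deviation payoff $0 → loss $614.
$179: outcomes coincide → loss $0.
$112: outcomes coincide → loss $0.
$193: outcomes coincide → loss $0.
Total loss = $31 + $614 = $645.
Because the price is fixed by the runner-up's bid, deviating from your value can only change a good outcome into a bad one — never the reverse.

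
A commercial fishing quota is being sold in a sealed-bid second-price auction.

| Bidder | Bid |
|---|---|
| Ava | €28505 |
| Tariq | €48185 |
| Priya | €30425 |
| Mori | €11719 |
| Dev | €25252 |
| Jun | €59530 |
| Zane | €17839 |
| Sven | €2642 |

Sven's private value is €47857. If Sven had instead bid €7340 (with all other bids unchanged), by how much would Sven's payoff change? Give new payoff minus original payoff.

€0

The highest bid among the other bidders is €59530; Sven's bid doesn't change that.
Original bid €2642: Sven is not highest (top rival bid is €59530); payoff €0.
Alternative bid €7340: Sven is not highest (top rival bid is €59530); payoff €0.
Change in payoff = €0 − (€0) = €0.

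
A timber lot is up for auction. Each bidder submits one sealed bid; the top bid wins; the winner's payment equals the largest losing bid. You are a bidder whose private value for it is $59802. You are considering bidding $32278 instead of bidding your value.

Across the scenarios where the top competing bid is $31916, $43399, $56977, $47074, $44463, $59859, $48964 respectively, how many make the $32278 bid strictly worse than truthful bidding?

5

The deviation hurts exactly when the highest competing bid lies strictly between $32278 and $59802 — underbidding then forfeits a profitable win.
$31916: below both → same outcome either way.
$43399: inside the interval → strictly worse (loss $16403).
$56977: inside the interval → strictly worse (loss $2825).
$47074: inside the interval → strictly worse (loss $12728).
$44463: inside the interval → strictly worse (loss $15339).
$59859: above both → same outcome either way.
$48964: inside the interval → strictly worse (loss $10838).
Count: 5.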